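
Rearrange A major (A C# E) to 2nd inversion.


Solution.
Root position: A C# E
2nd inversion: move root and 3rd up an octave
Bass note: E
Notes (bottom to top) = E A C#


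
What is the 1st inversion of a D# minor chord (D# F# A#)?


Step by step:
Root position: D# F# A#
1st inversion: move root up an octave
Bass note: F#
Notes (bottom to top) = F# A# D#


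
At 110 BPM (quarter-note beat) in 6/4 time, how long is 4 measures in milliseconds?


Step by step:
Quarter-note beat duration = 60000 / 110 ms
Beats per measure (6/4) = 6
One measure = 6 × 60000 / 110 = 360000 / 110 ms
4 measures = 4 × 360000 / 110 = 1440000 / 110
= 13090.9 ms


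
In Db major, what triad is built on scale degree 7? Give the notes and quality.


Solution.
Db major scale: Db Eb F Gb Ab Bb C
Diatonic triad on degree 7 stacks scale notes 7, 2, 4: C Eb Gb
C→Eb = 3 semitones; C→Gb = 6 semitones → diminished triad
= C Eb Gb (diminished)


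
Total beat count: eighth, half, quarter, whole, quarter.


Beat values:
  eighth = 0.5 beats
  half = 2 beats
  quarter = 1 beat
  whole = 4 beats
  quarter = 1 beat
Sum = 0.5 + 2 + 1 + 4 + 1
= 8.5 beats


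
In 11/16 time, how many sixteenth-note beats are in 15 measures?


Step by step:
Time signature 11/16: the bottom number 16 means the sixteenth note gets one count
The top number 11 means 11 sixteenth-note beats per measure
Total = 11 × 15 measures
= 165 sixteenth-note beats


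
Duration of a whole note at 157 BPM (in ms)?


Working:
One quarter-note beat = 60000 / BPM = 60000 / 157 ms
Whole note = 4 × quarter note
Duration = 4 × 60000 / 157 = 240000 / 157
= 1528.7 ms


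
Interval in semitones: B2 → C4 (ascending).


Reasoning:
Absolute semitone position = octave×12 + chromatic position
B2: 2×12 + 11 = 35
C4: 4×12 + 0 = 48
Difference = 48 - 35 = 13
= 13 semitones


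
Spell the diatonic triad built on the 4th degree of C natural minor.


C natural minor scale: C D Eb F G Ab Bb
Diatonic triad on degree 4 stacks scale notes 4, 6, 1: F Ab C
F→Ab = 3 semitones; F→C = 7 semitones → minor triad
= F Ab C (minor)


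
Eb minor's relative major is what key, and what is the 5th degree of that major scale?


Step by step:
The relative major shares the key signature and is a minor 3rd above the minor tonic
A minor 3rd above Eb is Gb
→ relative major of Eb minor is Gb major
Gb major scale: Gb Ab Bb Cb Db Eb F
= Gb major; 5th degree = Db


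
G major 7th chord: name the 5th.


Major 7th chord = root + major 3rd + perfect 5th + major 7th
Seventh chords stack in thirds, so the letter names are G-B-D-F
Root: G
Major 3rd above G: B
Perfect 5th above G: D
Major 7th above G: F#
The 5th = D


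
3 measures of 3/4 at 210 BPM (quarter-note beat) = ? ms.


Step by step:
Quarter-note beat duration = 60000 / 210 ms
Beats per measure (3/4) = 3
One measure = 3 × 60000 / 210 = 180000 / 210 ms
3 measures = 3 × 180000 / 210 = 540000 / 210
= 2571.4 ms


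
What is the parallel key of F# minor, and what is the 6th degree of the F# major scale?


Let's work it out.
Parallel keys share the same tonic but differ in mode
F# minor → parallel is F# major
F# major scale: F# G# A# B C# D# E#
= F# major; 6th degree = D#


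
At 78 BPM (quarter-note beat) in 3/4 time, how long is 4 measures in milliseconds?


Let's work it out.
Quarter-note beat duration = 60000 / 78 ms
Beats per measure (3/4) = 3
One measure = 3 × 60000 / 78 = 180000 / 78 ms
4 measures = 4 × 180000 / 78 = 720000 / 78
= 9230.8 ms


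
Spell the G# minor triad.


Solution.
Minor triad = root + minor 3rd (3 semitones) + perfect 5th (7 semitones)
A triad on G# stacks thirds, so the chord tones use letter names G-B-D
Root: G#
Minor 3rd above G#: B
Perfect 5th above G#: D#
Chord = G# B D#


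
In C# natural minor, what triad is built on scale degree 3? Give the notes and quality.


Solution.
C# natural minor scale: C# D# E F# G# A B
Diatonic triad on degree 3 stacks scale notes 3, 5, 7: E G# B
E→G# = 4 semitones; E→B = 7 semitones → major triad
= E G# B (major)


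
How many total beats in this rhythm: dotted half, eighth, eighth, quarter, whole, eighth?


Working:
Beat values:
  dotted half = 3 beats
  eighth = 0.5 beats
  eighth = 0.5 beats
  quarter = 1 beat
  whole = 4 beats
  eighth = 0.5 beats
Sum = 3 + 0.5 + 0.5 + 1 + 4 + 0.5
= 9.5 beats


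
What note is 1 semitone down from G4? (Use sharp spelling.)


Let's work it out.
G4: chromatic position 7 in octave 4 → absolute = 4×12 + 7 = 55
Transpose down 1: 55 - 1 = 54
54 = 4×12 + 6 → F# in octave 4
Result = F#4


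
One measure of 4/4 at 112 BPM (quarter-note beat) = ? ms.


Let's work it out.
Quarter-note beat duration = 60000 / 112 ms
Beats per measure (4/4) = 4
One measure = 4 × 60000 / 112 = 240000 / 112 ms
= 2142.9 ms


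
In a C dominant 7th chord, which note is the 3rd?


Dominant 7th chord = root + major 3rd + perfect 5th + minor 7th
Seventh chords stack in thirds, so the letter names are C-E-G-B
Root: C
Major 3rd above C: E
Perfect 5th above C: G
Minor 7th above C: Bb
The 3rd = E


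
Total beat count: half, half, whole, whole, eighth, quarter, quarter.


Let's work it out.
Beat values:
  half = 2 beats
  half = 2 beats
  whole = 4 beats
  whole = 4 beats
  eighth = 0.5 beats
  quarter = 1 beat
  quarter = 1 beat
Sum = 2 + 2 + 4 + 4 + 0.5 + 1 + 1
= 14.5 beats


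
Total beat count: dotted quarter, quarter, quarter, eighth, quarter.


Step by step:
Beat values:
  dotted quarter = 1.5 beats
  quarter = 1 beat
  quarter = 1 beat
  eighth = 0.5 beats
  quarter = 1 beat
Sum = 1.5 + 1 + 1 + 0.5 + 1
= 5 beats


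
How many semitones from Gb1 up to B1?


Absolute semitone position = octave×12 + chromatic position
Gb1: 1×12 + 6 = 18
B1: 1×12 + 11 = 23
Difference = 23 - 18 = 5
= 5 semitones


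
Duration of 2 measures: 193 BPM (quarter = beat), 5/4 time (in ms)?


Step by step:
Quarter-note beat duration = 60000 / 193 ms
Beats per measure (5/4) = 5
One measure = 5 × 60000 / 193 = 300000 / 193 ms
2 measures = 2 × 300000 / 193 = 600000 / 193
= 3108.8 ms


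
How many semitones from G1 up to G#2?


Reasoning:
Absolute semitone position = octave×12 + chromatic position
G1: 1×12 + 7 = 19
G#2: 2×12 + 8 = 32
Difference = 32 - 19 = 13
= 13 semitones


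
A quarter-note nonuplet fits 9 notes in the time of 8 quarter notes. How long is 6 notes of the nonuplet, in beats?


Nonuplet: 9 notes occupy the space of 8 quarter notes
Space = 8 × 1 = 8 beats
Each nonuplet note = 8 / 9 = 8/9 beats
6 notes = 6 × 8/9 = 16/3
= 16/3 beats


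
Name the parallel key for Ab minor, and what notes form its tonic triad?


Parallel keys share the same tonic but differ in mode
Ab minor → parallel is Ab major
Tonic triad of Ab major = Ab C Eb
= Ab major; triad = Ab C Eb


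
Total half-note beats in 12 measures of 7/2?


Solution.
Time signature 7/2: the bottom number 2 means the half note gets one count
The top number 7 means 7 half-note beats per measure
Total = 7 × 12 measures
= 84 half-note beats


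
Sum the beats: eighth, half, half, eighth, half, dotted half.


Solution.
Beat values:
  eighth = 0.5 beats
  half = 2 beats
  half = 2 beats
  eighth = 0.5 beats
  half = 2 beats
  dotted half = 3 beats
Sum = 0.5 + 2 + 2 + 0.5 + 2 + 3
= 10 beats


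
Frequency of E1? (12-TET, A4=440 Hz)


Let's work it out.
f = 440 × 2^(n/12) where n = semitones from A4
E1: -41 semitones from A4
f = 440 × 2^(-41/12)
f = 41.20 Hz


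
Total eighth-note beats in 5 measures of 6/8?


Working:
Time signature 6/8: the bottom number 8 means the eighth note gets one count
The top number 6 means 6 eighth-note beats per measure
Total = 6 × 5 measures
= 30 eighth-note beats


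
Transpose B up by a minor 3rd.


Reasoning:
minor 3rd: 3 letter names, 3 semitones
Letter: B + 2 → D
Pitch: B + 3 semitones, spelled as a D → D
= D


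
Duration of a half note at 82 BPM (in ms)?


Working:
One quarter-note beat = 60000 / BPM = 60000 / 82 ms
Half note = 2 × quarter note
Duration = 2 × 60000 / 82 = 120000 / 82
= 1463.4 ms


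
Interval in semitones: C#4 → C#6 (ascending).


Step by step:
Absolute semitone position = octave×12 + chromatic position
C#4: 4×12 + 1 = 49
C#6: 6×12 + 1 = 73
Difference = 73 - 49 = 24
= 24 semitones


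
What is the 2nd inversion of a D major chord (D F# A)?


Working:
Root position: D F# A
2nd inversion: move root and 3rd up an octave
Bass note: A
Notes (bottom to top) = A D F#


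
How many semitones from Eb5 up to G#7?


Step by step:
Absolute semitone position = octave×12 + chromatic position
Eb5: 5×12 + 3 = 63
G#7: 7×12 + 8 = 92
Difference = 92 - 63 = 29
= 29 semitones


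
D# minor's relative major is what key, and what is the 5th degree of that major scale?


Working:
The relative major shares the key signature and is a minor 3rd above the minor tonic
A minor 3rd above D# is F#
→ relative major of D# minor is F# major
F# major scale: F# G# A# B C# D# E#
= F# major; 5th degree = C#


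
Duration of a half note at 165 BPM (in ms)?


Working:
One quarter-note beat = 60000 / BPM = 60000 / 165 ms
Half note = 2 × quarter note
Duration = 2 × 60000 / 165 = 120000 / 165
= 727.3 ms


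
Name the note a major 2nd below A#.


Reasoning:
A 2nd spans 2 letter names, so from A we land on G
A major 2nd = 2 semitones below A#
Spell G at that pitch: G#
= G#


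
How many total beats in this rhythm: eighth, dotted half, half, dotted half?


Let's work it out.
Beat values:
  eighth = 0.5 beats
  dotted half = 3 beats
  half = 2 beats
  dotted half = 3 beats
Sum = 0.5 + 3 + 2 + 3
= 8.5 beats


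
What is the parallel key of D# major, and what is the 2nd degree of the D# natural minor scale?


Parallel keys share the same tonic but differ in mode
D# major → parallel is D# minor
D# natural minor scale: D# E# F# G# A# B C#
= D# minor; 2nd degree = E#


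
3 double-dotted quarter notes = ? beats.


Base quarter note = 1 beat
Dot 1 adds half the previous value: +1/2
Dot 2 adds half the previous value: +1/4
One double-dotted quarter = 1 + 1/2 + 1/4 = 7/4
3 of them = 3 × 7/4 = 21/4
= 21/4 beats


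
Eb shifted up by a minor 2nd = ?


Solution.
minor 2nd: 2 letter names, 1 semitones
Letter: E + 1 → F
Pitch: Eb + 1 semitones, spelled as an F → Fb
= Fb


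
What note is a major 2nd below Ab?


Let's work it out.
A 2nd spans 2 letter names, so from A we land on G
A major 2nd = 2 semitones below Ab
Spell G at that pitch: Gb
= Gb


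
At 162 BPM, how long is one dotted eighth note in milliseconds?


One quarter-note beat = 60000 / BPM = 60000 / 162 ms
Dotted eighth note = 3/4 × quarter note
Duration = 3/4 × 60000 / 162 = 45000 / 162
= 277.8 ms


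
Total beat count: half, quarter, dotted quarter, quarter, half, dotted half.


Step by step:
Beat values:
  half = 2 beats
  quarter = 1 beat
  dotted quarter = 1.5 beats
  quarter = 1 beat
  half = 2 beats
  dotted half = 3 beats
Sum = 2 + 1 + 1.5 + 1 + 2 + 3
= 10.5 beats


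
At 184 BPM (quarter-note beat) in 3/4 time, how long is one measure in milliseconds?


Reasoning:
Quarter-note beat duration = 60000 / 184 ms
Beats per measure (3/4) = 3
One measure = 3 × 60000 / 184 = 180000 / 184 ms
= 978.3 ms


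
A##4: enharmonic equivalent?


Solution.
Enharmonic notes sound the same pitch but are spelled with different letter names
A## and B name the same pitch class
= B4


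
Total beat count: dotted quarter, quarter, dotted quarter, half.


Beat values:
  dotted quarter = 1.5 beats
  quarter = 1 beat
  dotted quarter = 1.5 beats
  half = 2 beats
Sum = 1.5 + 1 + 1.5 + 2
= 6 beats


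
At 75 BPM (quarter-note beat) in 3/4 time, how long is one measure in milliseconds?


Solution.
Quarter-note beat duration = 60000 / 75 ms
Beats per measure (3/4) = 3
One measure = 3 × 60000 / 75 = 180000 / 75 ms
= 2400.0 ms


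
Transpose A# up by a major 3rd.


Reasoning:
major 3rd: 3 letter names, 4 semitones
Letter: A + 2 → C
Pitch: A# + 4 semitones, spelled as a C → C##
= C##


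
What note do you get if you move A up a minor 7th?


minor 7th: 7 letter names, 10 semitones
Letter: A + 6 → G
Pitch: A + 10 semitones, spelled as a G → G
= G


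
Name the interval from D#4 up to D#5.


Working:
Letter names: D → D spans 8 letter names → an octave
Semitones: D#4 → D#5 = 12 half-steps
An octave of 12 semitones is a perfect octave
= perfect octave


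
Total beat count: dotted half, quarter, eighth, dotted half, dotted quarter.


Step by step:
Beat values:
  dotted half = 3 beats
  quarter = 1 beat
  eighth = 0.5 beats
  dotted half = 3 beats
  dotted quarter = 1.5 beats
Sum = 3 + 1 + 0.5 + 3 + 1.5
= 9 beats


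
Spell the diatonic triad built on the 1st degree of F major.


Reasoning:
F major scale: F G A Bb C D E
Diatonic triad on degree 1 stacks scale notes 1, 3, 5: F A C
F→A = 4 semitones; F→C = 7 semitones → major triad
= F A C (major)


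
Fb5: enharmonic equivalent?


Enharmonic notes sound the same pitch but are spelled with different letter names
Fb and E name the same pitch class
= E5


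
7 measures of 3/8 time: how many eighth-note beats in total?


Step by step:
Time signature 3/8: the bottom number 8 means the eighth note gets one count
The top number 3 means 3 eighth-note beats per measure
Total = 3 × 7 measures
= 21 eighth-note beats


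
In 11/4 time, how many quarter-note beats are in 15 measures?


Reasoning:
Time signature 11/4: the bottom number 4 means the quarter note gets one count
The top number 11 means 11 quarter-note beats per measure
Total = 11 × 15 measures
= 165 quarter-note beats


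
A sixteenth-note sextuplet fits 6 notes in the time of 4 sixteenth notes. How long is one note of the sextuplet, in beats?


Sextuplet: 6 notes occupy the space of 4 sixteenth notes
Space = 4 × 1/4 = 1 beat
Each sextuplet note = 1 / 6 = 1/6 beats
= 1/6 beats


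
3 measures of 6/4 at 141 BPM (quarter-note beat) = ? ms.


Reasoning:
Quarter-note beat duration = 60000 / 141 ms
Beats per measure (6/4) = 6
One measure = 6 × 60000 / 141 = 360000 / 141 ms
3 measures = 3 × 360000 / 141 = 1080000 / 141
= 7659.6 ms


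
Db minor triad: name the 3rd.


Minor triad = root + minor 3rd (3 semitones) + perfect 5th (7 semitones)
A triad on Db stacks thirds, so the chord tones use letter names D-F-A
Root: Db
Minor 3rd above Db: Fb
Perfect 5th above Db: Ab
The 3rd = Fb


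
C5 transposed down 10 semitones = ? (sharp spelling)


Let's work it out.
C5: chromatic position 0 in octave 5 → absolute = 5×12 + 0 = 60
Transpose down 10: 60 - 10 = 50
50 = 4×12 + 2 → D in octave 4
Result = D4


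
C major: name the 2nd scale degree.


Step by step:
Major scale pattern: W-W-H-W-W-W-H (2-2-1-2-2-2-1 semitones)
Starting from C:
  C + 2 semitones → D
  D + 2 semitones → E
  E + 1 semitone → F
  F + 2 semitones → G
  G + 2 semitones → A
  A + 2 semitones → B
  B + 1 semitone → C
Scale: C D E F G A B
Degree 2 = D


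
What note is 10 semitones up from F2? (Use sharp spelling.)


Reasoning:
F2: chromatic position 5 in octave 2 → absolute = 2×12 + 5 = 29
Transpose up 10: 29 + 10 = 39
39 = 3×12 + 3 → D# in octave 3
Result = D#3


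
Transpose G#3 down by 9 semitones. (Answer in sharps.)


G#3: chromatic position 8 in octave 3 → absolute = 3×12 + 8 = 44
Transpose down 9: 44 - 9 = 35
35 = 2×12 + 11 → B in octave 2
Result = B2


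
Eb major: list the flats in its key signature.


Flat major keys: C(0), F(1), Bb(2), Eb(3), Ab(4), Db(5), Gb(6), Cb(7)
Eb major has 3 flats
Order of flats: Bb Eb Ab Db Gb Cb Fb → first 3: Bb, Eb, Ab
= Bb, Eb, Ab


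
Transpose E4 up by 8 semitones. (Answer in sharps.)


E4: chromatic position 4 in octave 4 → absolute = 4×12 + 4 = 52
Transpose up 8: 52 + 8 = 60
60 = 5×12 + 0 → C in octave 5
Result = C5


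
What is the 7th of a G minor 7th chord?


Let's work it out.
Minor 7th chord = root + minor 3rd + perfect 5th + minor 7th
Seventh chords stack in thirds, so the letter names are G-B-D-F
Root: G
Minor 3rd above G: Bb
Perfect 5th above G: D
Minor 7th above G: F
The 7th = F


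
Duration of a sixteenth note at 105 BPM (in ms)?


Working:
One quarter-note beat = 60000 / BPM = 60000 / 105 ms
Sixteenth note = 1/4 × quarter note
Duration = 1/4 × 60000 / 105 = 15000 / 105
= 142.9 ms


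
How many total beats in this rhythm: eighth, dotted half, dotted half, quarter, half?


Beat values:
  eighth = 0.5 beats
  dotted half = 3 beats
  dotted half = 3 beats
  quarter = 1 beat
  half = 2 beats
Sum = 0.5 + 3 + 3 + 1 + 2
= 9.5 beats


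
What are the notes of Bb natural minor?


Natural minor scale pattern: W-H-W-W-H-W-W (2-1-2-2-1-2-2 semitones)
Starting from Bb:
  Bb + 2 semitones → C
  C + 1 semitone → Db
  Db + 2 semitones → Eb
  Eb + 2 semitones → F
  F + 1 semitone → Gb
  Gb + 2 semitones → Ab
  Ab + 2 semitones → Bb
Scale = Bb C Db Eb F Gb Ab


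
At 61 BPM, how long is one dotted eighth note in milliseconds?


Reasoning:
One quarter-note beat = 60000 / BPM = 60000 / 61 ms
Dotted eighth note = 3/4 × quarter note
Duration = 3/4 × 60000 / 61 = 45000 / 61
= 737.7 ms


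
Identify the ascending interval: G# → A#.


Step by step:
Letter names: G → A spans 2 letter names → a 2nd
Semitones: G# → A# = 2 half-steps
A 2nd of 2 semitones is a major 2nd
= major 2nd


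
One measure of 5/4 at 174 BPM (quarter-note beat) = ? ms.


Reasoning:
Quarter-note beat duration = 60000 / 174 ms
Beats per measure (5/4) = 5
One measure = 5 × 60000 / 174 = 300000 / 174 ms
= 1724.1 ms


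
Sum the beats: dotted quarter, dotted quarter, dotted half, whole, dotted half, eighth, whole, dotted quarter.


Working:
Beat values:
  dotted quarter = 1.5 beats
  dotted quarter = 1.5 beats
  dotted half = 3 beats
  whole = 4 beats
  dotted half = 3 beats
  eighth = 0.5 beats
  whole = 4 beats
  dotted quarter = 1.5 beats
Sum = 1.5 + 1.5 + 3 + 4 + 3 + 0.5 + 4 + 1.5
= 19 beats


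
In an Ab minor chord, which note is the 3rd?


Working:
Minor triad = root + minor 3rd (3 semitones) + perfect 5th (7 semitones)
A triad on Ab stacks thirds, so the chord tones use letter names A-C-E
Root: Ab
Minor 3rd above Ab: Cb
Perfect 5th above Ab: Eb
The 3rd = Cb


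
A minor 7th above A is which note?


Solution.
A 7th spans 7 letter names, so from A we land on G
A minor 7th = 10 semitones above A
Spell G at that pitch: G
= G


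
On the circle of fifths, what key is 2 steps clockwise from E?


Working:
Each clockwise step on the circle of fifths moves up a perfect 5th
From E: E → B → F#/Gb
= F#/Gb


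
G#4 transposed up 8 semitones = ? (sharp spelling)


Working:
G#4: chromatic position 8 in octave 4 → absolute = 4×12 + 8 = 56
Transpose up 8: 56 + 8 = 64
64 = 5×12 + 4 → E in octave 5
Result = E5


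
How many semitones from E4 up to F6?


Absolute semitone position = octave×12 + chromatic position
E4: 4×12 + 4 = 52
F6: 6×12 + 5 = 77
Difference = 77 - 52 = 25
= 25 semitones


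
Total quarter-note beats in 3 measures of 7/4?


Time signature 7/4: the bottom number 4 means the quarter note gets one count
The top number 7 means 7 quarter-note beats per measure
Total = 7 × 3 measures
= 21 quarter-note beats


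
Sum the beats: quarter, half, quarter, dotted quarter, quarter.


Step by step:
Beat values:
  quarter = 1 beat
  half = 2 beats
  quarter = 1 beat
  dotted quarter = 1.5 beats
  quarter = 1 beat
Sum = 1 + 2 + 1 + 1.5 + 1
= 6.5 beats


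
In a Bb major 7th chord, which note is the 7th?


Let's work it out.
Major 7th chord = root + major 3rd + perfect 5th + major 7th
Seventh chords stack in thirds, so the letter names are B-D-F-A
Root: Bb
Major 3rd above Bb: D
Perfect 5th above Bb: F
Major 7th above Bb: A
The 7th = A


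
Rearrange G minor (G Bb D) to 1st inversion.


Root position: G Bb D
1st inversion: move root up an octave
Bass note: Bb
Notes (bottom to top) = Bb D G


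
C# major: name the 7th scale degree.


Major scale pattern: W-W-H-W-W-W-H (2-2-1-2-2-2-1 semitones)
Starting from C#:
  C# + 2 semitones → D#
  D# + 2 semitones → E#
  E# + 1 semitone → F#
  F# + 2 semitones → G#
  G# + 2 semitones → A#
  A# + 2 semitones → B#
  B# + 1 semitone → C#
Scale: C# D# E# F# G# A# B#
Degree 7 = B#


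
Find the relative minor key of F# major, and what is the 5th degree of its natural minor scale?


Solution.
The relative minor shares the major's key signature and starts on its 6th degree
6th degree = a major 6th above the tonic; a major 6th above F# is D#
→ relative minor of F# major is D# minor
D# natural minor scale: D# E# F# G# A# B C#
= D# minor; 5th degree = A#


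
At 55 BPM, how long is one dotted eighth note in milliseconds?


One quarter-note beat = 60000 / BPM = 60000 / 55 ms
Dotted eighth note = 3/4 × quarter note
Duration = 3/4 × 60000 / 55 = 45000 / 55
= 818.2 ms


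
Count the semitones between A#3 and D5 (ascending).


Absolute semitone position = octave×12 + chromatic position
A#3: 3×12 + 10 = 46
D5: 5×12 + 2 = 62
Difference = 62 - 46 = 16
= 16 semitones


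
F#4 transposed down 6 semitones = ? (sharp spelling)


Step by step:
F#4: chromatic position 6 in octave 4 → absolute = 4×12 + 6 = 54
Transpose down 6: 54 - 6 = 48
48 = 4×12 + 0 → C in octave 4
Result = C4


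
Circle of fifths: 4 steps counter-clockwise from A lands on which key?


Working:
Each counter-clockwise step moves down a perfect 5th (= up a perfect 4th)
From A: A → D → G → C → F
= F


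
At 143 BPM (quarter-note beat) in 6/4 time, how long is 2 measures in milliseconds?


Let's work it out.
Quarter-note beat duration = 60000 / 143 ms
Beats per measure (6/4) = 6
One measure = 6 × 60000 / 143 = 360000 / 143 ms
2 measures = 2 × 360000 / 143 = 720000 / 143
= 5035.0 ms


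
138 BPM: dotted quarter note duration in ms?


Working:
One quarter-note beat = 60000 / BPM = 60000 / 138 ms
Dotted quarter note = 3/2 × quarter note
Duration = 3/2 × 60000 / 138 = 90000 / 138
= 652.2 ms


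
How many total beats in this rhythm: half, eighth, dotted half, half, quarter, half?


Reasoning:
Beat values:
  half = 2 beats
  eighth = 0.5 beats
  dotted half = 3 beats
  half = 2 beats
  quarter = 1 beat
  half = 2 beats
Sum = 2 + 0.5 + 3 + 2 + 1 + 2
= 10.5 beats


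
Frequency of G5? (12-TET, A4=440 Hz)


Reasoning:
f = 440 × 2^(n/12) where n = semitones from A4
G5: 10 semitones from A4
f = 440 × 2^(10/12)
f = 783.99 Hz


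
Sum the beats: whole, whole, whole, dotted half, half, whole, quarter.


Let's work it out.
Beat values:
  whole = 4 beats
  whole = 4 beats
  whole = 4 beats
  dotted half = 3 beats
  half = 2 beats
  whole = 4 beats
  quarter = 1 beat
Sum = 4 + 4 + 4 + 3 + 2 + 4 + 1
= 22 beats


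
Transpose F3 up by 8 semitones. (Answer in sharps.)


Working:
F3: chromatic position 5 in octave 3 → absolute = 3×12 + 5 = 41
Transpose up 8: 41 + 8 = 49
49 = 4×12 + 1 → C# in octave 4
Result = C#4


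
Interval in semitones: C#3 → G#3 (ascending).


Let's work it out.
Absolute semitone position = octave×12 + chromatic position
C#3: 3×12 + 1 = 37
G#3: 3×12 + 8 = 44
Difference = 44 - 37 = 7
= 7 semitones


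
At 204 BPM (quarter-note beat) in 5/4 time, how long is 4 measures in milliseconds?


Working:
Quarter-note beat duration = 60000 / 204 ms
Beats per measure (5/4) = 5
One measure = 5 × 60000 / 204 = 300000 / 204 ms
4 measures = 4 × 300000 / 204 = 1200000 / 204
= 5882.4 ms


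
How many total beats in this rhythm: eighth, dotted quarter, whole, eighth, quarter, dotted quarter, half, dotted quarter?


Solution.
Beat values:
  eighth = 0.5 beats
  dotted quarter = 1.5 beats
  whole = 4 beats
  eighth = 0.5 beats
  quarter = 1 beat
  dotted quarter = 1.5 beats
  half = 2 beats
  dotted quarter = 1.5 beats
Sum = 0.5 + 1.5 + 4 + 0.5 + 1 + 1.5 + 2 + 1.5
= 12.5 beats


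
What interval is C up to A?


Letter names: C → A spans 6 letter names → a 6th
Semitones: C → A = 9 half-steps
A 6th of 9 semitones is a major 6th
= major 6th


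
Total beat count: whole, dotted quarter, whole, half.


Beat values:
  whole = 4 beats
  dotted quarter = 1.5 beats
  whole = 4 beats
  half = 2 beats
Sum = 4 + 1.5 + 4 + 2
= 11.5 beats


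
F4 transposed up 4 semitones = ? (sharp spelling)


Working:
F4: chromatic position 5 in octave 4 → absolute = 4×12 + 5 = 53
Transpose up 4: 53 + 4 = 57
57 = 4×12 + 9 → A in octave 4
Result = A4


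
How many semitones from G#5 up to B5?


Reasoning:
Absolute semitone position = octave×12 + chromatic position
G#5: 5×12 + 8 = 68
B5: 5×12 + 11 = 71
Difference = 71 - 68 = 3
= 3 semitones


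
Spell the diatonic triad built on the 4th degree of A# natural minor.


Step by step:
A# natural minor scale: A# B# C# D# E# F# G#
Diatonic triad on degree 4 stacks scale notes 4, 6, 1: D# F# A#
D#→F# = 3 semitones; D#→A# = 7 semitones → minor triad
= D# F# A# (minor)


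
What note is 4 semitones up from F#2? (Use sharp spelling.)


F#2: chromatic position 6 in octave 2 → absolute = 2×12 + 6 = 30
Transpose up 4: 30 + 4 = 34
34 = 2×12 + 10 → A# in octave 2
Result = A#2


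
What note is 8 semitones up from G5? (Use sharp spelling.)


Step by step:
G5: chromatic position 7 in octave 5 → absolute = 5×12 + 7 = 67
Transpose up 8: 67 + 8 = 75
75 = 6×12 + 3 → D# in octave 6
Result = D#6


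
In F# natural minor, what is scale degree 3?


Working:
Natural minor scale pattern: W-H-W-W-H-W-W (2-1-2-2-1-2-2 semitones)
Starting from F#:
  F# + 2 semitones → G#
  G# + 1 semitone → A
  A + 2 semitones → B
  B + 2 semitones → C#
  C# + 1 semitone → D
  D + 2 semitones → E
  E + 2 semitones → F#
Scale: F# G# A B C# D E
Degree 3 = A


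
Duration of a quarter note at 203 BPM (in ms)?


Solution.
One quarter-note beat = 60000 / BPM = 60000 / 203 ms
Duration = 60000 / 203
= 295.6 ms


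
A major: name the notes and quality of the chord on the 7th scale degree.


Step by step:
A major scale: A B C# D E F# G#
Diatonic triad on degree 7 stacks scale notes 7, 2, 4: G# B D
G#→B = 3 semitones; G#→D = 6 semitones → diminished triad
= G# B D (diminished)


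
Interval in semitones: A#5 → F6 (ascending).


Absolute semitone position = octave×12 + chromatic position
A#5: 5×12 + 10 = 70
F6: 6×12 + 5 = 77
Difference = 77 - 70 = 7
= 7 semitones


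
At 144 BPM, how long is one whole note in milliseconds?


Reasoning:
One quarter-note beat = 60000 / BPM = 60000 / 144 ms
Whole note = 4 × quarter note
Duration = 4 × 60000 / 144 = 240000 / 144
= 1666.7 ms


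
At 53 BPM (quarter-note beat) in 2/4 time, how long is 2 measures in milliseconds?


Working:
Quarter-note beat duration = 60000 / 53 ms
Beats per measure (2/4) = 2
One measure = 2 × 60000 / 53 = 120000 / 53 ms
2 measures = 2 × 120000 / 53 = 240000 / 53
= 4528.3 ms


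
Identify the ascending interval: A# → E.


Letter names: A → E spans 5 letter names → a 5th
Semitones: A# → E = 6 half-steps
A 5th of 6 semitones is a diminished 5th
= diminished 5th


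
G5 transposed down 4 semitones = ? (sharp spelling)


G5: chromatic position 7 in octave 5 → absolute = 5×12 + 7 = 67
Transpose down 4: 67 - 4 = 63
63 = 5×12 + 3 → D# in octave 5
Result = D#5


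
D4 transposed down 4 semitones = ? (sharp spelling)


Solution.
D4: chromatic position 2 in octave 4 → absolute = 4×12 + 2 = 50
Transpose down 4: 50 - 4 = 46
46 = 3×12 + 10 → A# in octave 3
Result = A#3


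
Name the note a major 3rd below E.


Working:
A 3rd spans 3 letter names, so from E we land on C
A major 3rd = 4 semitones below E
Spell C at that pitch: C
= C


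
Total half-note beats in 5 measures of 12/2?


Time signature 12/2: the bottom number 2 means the half note gets one count
The top number 12 means 12 half-note beats per measure
Total = 12 × 5 measures
= 60 half-note beats


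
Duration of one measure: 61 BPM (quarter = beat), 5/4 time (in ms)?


Reasoning:
Quarter-note beat duration = 60000 / 61 ms
Beats per measure (5/4) = 5
One measure = 5 × 60000 / 61 = 300000 / 61 ms
= 4918.0 ms


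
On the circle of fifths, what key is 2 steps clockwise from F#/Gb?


Working:
Each clockwise step on the circle of fifths moves up a perfect 5th
From F#/Gb: F#/Gb → Db → Ab
= Ab


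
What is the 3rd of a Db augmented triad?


Let's work it out.
Augmented triad = root + major 3rd (4 semitones) + augmented 5th (8 semitones)
A triad on Db stacks thirds, so the chord tones use letter names D-F-A
Root: Db
Major 3rd above Db: F
Augmented 5th above Db: A
The 3rd = F


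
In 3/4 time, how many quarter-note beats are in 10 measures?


Solution.
Time signature 3/4: the bottom number 4 means the quarter note gets one count
The top number 3 means 3 quarter-note beats per measure
Total = 3 × 10 measures
= 30 quarter-note beats


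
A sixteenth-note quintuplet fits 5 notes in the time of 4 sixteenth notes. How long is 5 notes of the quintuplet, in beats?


Let's work it out.
Quintuplet: 5 notes occupy the space of 4 sixteenth notes
Space = 4 × 1/4 = 1 beat
Each quintuplet note = 1 / 5 = 1/5 beats
5 notes = 5 × 1/5 = 1
= 1 beat


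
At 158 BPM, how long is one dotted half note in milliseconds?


Let's work it out.
One quarter-note beat = 60000 / BPM = 60000 / 158 ms
Dotted half note = 3 × quarter note
Duration = 3 × 60000 / 158 = 180000 / 158
= 1139.2 ms


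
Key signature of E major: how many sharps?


Solution.
Sharp major keys follow the circle of fifths: C(0), G(1), D(2), A(3), E(4), B(5), F#(6), C#(7)
E major has 4 sharps
Order of sharps: F# C# G# D# A# E# B# → first 4: F#, C#, G#, D#
= 4 sharps


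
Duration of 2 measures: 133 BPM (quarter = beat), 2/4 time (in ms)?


Reasoning:
Quarter-note beat duration = 60000 / 133 ms
Beats per measure (2/4) = 2
One measure = 2 × 60000 / 133 = 120000 / 133 ms
2 measures = 2 × 120000 / 133 = 240000 / 133
= 1804.5 ms


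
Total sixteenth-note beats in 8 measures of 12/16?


Time signature 12/16: the bottom number 16 means the sixteenth note gets one count
The top number 12 means 12 sixteenth-note beats per measure
Total = 12 × 8 measures
= 96 sixteenth-note beats


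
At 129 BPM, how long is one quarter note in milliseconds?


One quarter-note beat = 60000 / BPM = 60000 / 129 ms
Duration = 60000 / 129
= 465.1 ms


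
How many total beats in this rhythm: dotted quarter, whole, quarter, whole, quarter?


Reasoning:
Beat values:
  dotted quarter = 1.5 beats
  whole = 4 beats
  quarter = 1 beat
  whole = 4 beats
  quarter = 1 beat
Sum = 1.5 + 4 + 1 + 4 + 1
= 11.5 beats


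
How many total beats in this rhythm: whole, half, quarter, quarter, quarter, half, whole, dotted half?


Reasoning:
Beat values:
  whole = 4 beats
  half = 2 beats
  quarter = 1 beat
  quarter = 1 beat
  quarter = 1 beat
  half = 2 beats
  whole = 4 beats
  dotted half = 3 beats
Sum = 4 + 2 + 1 + 1 + 1 + 2 + 4 + 3
= 18 beats


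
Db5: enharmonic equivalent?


Step by step:
Enharmonic notes sound the same pitch but are spelled with different letter names
Db and C# name the same pitch class
= C#5


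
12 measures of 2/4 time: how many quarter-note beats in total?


Working:
Time signature 2/4: the bottom number 4 means the quarter note gets one count
The top number 2 means 2 quarter-note beats per measure
Total = 2 × 12 measures
= 24 quarter-note beats


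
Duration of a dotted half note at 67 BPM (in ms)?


Reasoning:
One quarter-note beat = 60000 / BPM = 60000 / 67 ms
Dotted half note = 3 × quarter note
Duration = 3 × 60000 / 67 = 180000 / 67
= 2686.6 ms


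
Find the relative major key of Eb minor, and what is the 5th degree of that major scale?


Let's work it out.
The relative major shares the key signature and is a minor 3rd above the minor tonic
A minor 3rd above Eb is Gb
→ relative major of Eb minor is Gb major
Gb major scale: Gb Ab Bb Cb Db Eb F
= Gb major; 5th degree = Db


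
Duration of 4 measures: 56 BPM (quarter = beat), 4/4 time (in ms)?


Step by step:
Quarter-note beat duration = 60000 / 56 ms
Beats per measure (4/4) = 4
One measure = 4 × 60000 / 56 = 240000 / 56 ms
4 measures = 4 × 240000 / 56 = 960000 / 56
= 17142.9 ms


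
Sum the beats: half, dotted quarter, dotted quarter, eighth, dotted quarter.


Let's work it out.
Beat values:
  half = 2 beats
  dotted quarter = 1.5 beats
  dotted quarter = 1.5 beats
  eighth = 0.5 beats
  dotted quarter = 1.5 beats
Sum = 2 + 1.5 + 1.5 + 0.5 + 1.5
= 7 beats


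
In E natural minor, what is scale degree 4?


Step by step:
Natural minor scale pattern: W-H-W-W-H-W-W (2-1-2-2-1-2-2 semitones)
Starting from E:
  E + 2 semitones → F#
  F# + 1 semitone → G
  G + 2 semitones → A
  A + 2 semitones → B
  B + 1 semitone → C
  C + 2 semitones → D
  D + 2 semitones → E
Scale: E F# G A B C D
Degree 4 = A


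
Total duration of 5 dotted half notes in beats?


Base half note = 2 beats
Dot 1 adds half the previous value: +1
One dotted half = 2 + 1 = 3
5 of them = 5 × 3 = 15
= 15 beats


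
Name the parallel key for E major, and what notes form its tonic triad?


Step by step:
Parallel keys share the same tonic but differ in mode
E major → parallel is E minor
Tonic triad of E minor = E G B
= E minor; triad = E G B


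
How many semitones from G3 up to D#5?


Let's work it out.
Absolute semitone position = octave×12 + chromatic position
G3: 3×12 + 7 = 43
D#5: 5×12 + 3 = 63
Difference = 63 - 43 = 20
= 20 semitones


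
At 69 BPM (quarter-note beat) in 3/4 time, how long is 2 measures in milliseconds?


Working:
Quarter-note beat duration = 60000 / 69 ms
Beats per measure (3/4) = 3
One measure = 3 × 60000 / 69 = 180000 / 69 ms
2 measures = 2 × 180000 / 69 = 360000 / 69
= 5217.4 ms


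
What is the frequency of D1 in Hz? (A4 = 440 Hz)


Let's work it out.
f = 440 × 2^(n/12) where n = semitones from A4
D1: -43 semitones from A4
f = 440 × 2^(-43/12)
f = 36.71 Hz


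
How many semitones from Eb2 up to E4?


Working:
Absolute semitone position = octave×12 + chromatic position
Eb2: 2×12 + 3 = 27
E4: 4×12 + 4 = 52
Difference = 52 - 27 = 25
= 25 semitones


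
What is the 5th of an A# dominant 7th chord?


Dominant 7th chord = root + major 3rd + perfect 5th + minor 7th
Seventh chords stack in thirds, so the letter names are A-C-E-G
Root: A#
Major 3rd above A#: C##
Perfect 5th above A#: E#
Minor 7th above A#: G#
The 5th = E#


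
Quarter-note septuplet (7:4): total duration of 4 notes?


Let's work it out.
Septuplet: 7 notes occupy the space of 4 quarter notes
Space = 4 × 1 = 4 beats
Each septuplet note = 4 / 7 = 4/7 beats
4 notes = 4 × 4/7 = 16/7
= 16/7 beats


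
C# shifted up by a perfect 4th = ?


Working:
perfect 4th: 4 letter names, 5 semitones
Letter: C + 3 → F
Pitch: C# + 5 semitones, spelled as an F → F#
= F#


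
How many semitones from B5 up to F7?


Solution.
Absolute semitone position = octave×12 + chromatic position
B5: 5×12 + 11 = 71
F7: 7×12 + 5 = 89
Difference = 89 - 71 = 18
= 18 semitones


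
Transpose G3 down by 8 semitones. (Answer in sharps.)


Solution.
G3: chromatic position 7 in octave 3 → absolute = 3×12 + 7 = 43
Transpose down 8: 43 - 8 = 35
35 = 2×12 + 11 → B in octave 2
Result = B2


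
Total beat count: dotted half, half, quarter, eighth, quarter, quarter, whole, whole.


Step by step:
Beat values:
  dotted half = 3 beats
  half = 2 beats
  quarter = 1 beat
  eighth = 0.5 beats
  quarter = 1 beat
  quarter = 1 beat
  whole = 4 beats
  whole = 4 beats
Sum = 3 + 2 + 1 + 0.5 + 1 + 1 + 4 + 4
= 16.5 beats


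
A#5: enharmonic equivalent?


Step by step:
Enharmonic notes sound the same pitch but are spelled with different letter names
A# and Bb name the same pitch class
= Bb5


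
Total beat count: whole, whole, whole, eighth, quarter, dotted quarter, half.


Beat values:
  whole = 4 beats
  whole = 4 beats
  whole = 4 beats
  eighth = 0.5 beats
  quarter = 1 beat
  dotted quarter = 1.5 beats
  half = 2 beats
Sum = 4 + 4 + 4 + 0.5 + 1 + 1.5 + 2
= 17 beats


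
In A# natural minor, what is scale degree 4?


Natural minor scale pattern: W-H-W-W-H-W-W (2-1-2-2-1-2-2 semitones)
Starting from A#:
  A# + 2 semitones → B#
  B# + 1 semitone → C#
  C# + 2 semitones → D#
  D# + 2 semitones → E#
  E# + 1 semitone → F#
  F# + 2 semitones → G#
  G# + 2 semitones → A#
Scale: A# B# C# D# E# F# G#
Degree 4 = D#


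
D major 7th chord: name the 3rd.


Let's work it out.
Major 7th chord = root + major 3rd + perfect 5th + major 7th
Seventh chords stack in thirds, so the letter names are D-F-A-C
Root: D
Major 3rd above D: F#
Perfect 5th above D: A
Major 7th above D: C#
The 3rd = F#


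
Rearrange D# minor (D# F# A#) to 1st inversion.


Reasoning:
Root position: D# F# A#
1st inversion: move root up an octave
Bass note: F#
Notes (bottom to top) = F# A# D#


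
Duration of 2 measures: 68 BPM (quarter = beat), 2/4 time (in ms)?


Reasoning:
Quarter-note beat duration = 60000 / 68 ms
Beats per measure (2/4) = 2
One measure = 2 × 60000 / 68 = 120000 / 68 ms
2 measures = 2 × 120000 / 68 = 240000 / 68
= 3529.4 ms


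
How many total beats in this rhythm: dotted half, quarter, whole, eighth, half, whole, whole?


Working:
Beat values:
  dotted half = 3 beats
  quarter = 1 beat
  whole = 4 beats
  eighth = 0.5 beats
  half = 2 beats
  whole = 4 beats
  whole = 4 beats
Sum = 3 + 1 + 4 + 0.5 + 2 + 4 + 4
= 18.5 beats


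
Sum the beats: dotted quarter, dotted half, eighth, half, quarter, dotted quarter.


Step by step:
Beat values:
  dotted quarter = 1.5 beats
  dotted half = 3 beats
  eighth = 0.5 beats
  half = 2 beats
  quarter = 1 beat
  dotted quarter = 1.5 beats
Sum = 1.5 + 3 + 0.5 + 2 + 1 + 1.5
= 9.5 beats


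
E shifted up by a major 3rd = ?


major 3rd: 3 letter names, 4 semitones
Letter: E + 2 → G
Pitch: E + 4 semitones, spelled as a G → G#
= G#


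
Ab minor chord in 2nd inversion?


Let's work it out.
Root position: Ab Cb Eb
2nd inversion: move root and 3rd up an octave
Bass note: Eb
Notes (bottom to top) = Eb Ab Cb


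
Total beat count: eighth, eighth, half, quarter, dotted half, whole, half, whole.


Step by step:
Beat values:
  eighth = 0.5 beats
  eighth = 0.5 beats
  half = 2 beats
  quarter = 1 beat
  dotted half = 3 beats
  whole = 4 beats
  half = 2 beats
  whole = 4 beats
Sum = 0.5 + 0.5 + 2 + 1 + 3 + 4 + 2 + 4
= 17 beats


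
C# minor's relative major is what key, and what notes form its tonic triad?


Let's work it out.
The relative major shares the key signature and is a minor 3rd above the minor tonic
A minor 3rd above C# is E
→ relative major of C# minor is E major
Tonic triad of E major = root + major 3rd + perfect 5th = E G# B
= E major; triad = E G# B


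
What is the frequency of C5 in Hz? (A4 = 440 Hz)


Step by step:
f = 440 × 2^(n/12) where n = semitones from A4
C5: 3 semitones from A4
f = 440 × 2^(3/12)
f = 523.25 Hz


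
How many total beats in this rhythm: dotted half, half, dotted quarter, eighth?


Working:
Beat values:
  dotted half = 3 beats
  half = 2 beats
  dotted quarter = 1.5 beats
  eighth = 0.5 beats
Sum = 3 + 2 + 1.5 + 0.5
= 7 beats


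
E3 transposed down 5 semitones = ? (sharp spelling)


Solution.
E3: chromatic position 4 in octave 3 → absolute = 3×12 + 4 = 40
Transpose down 5: 40 - 5 = 35
35 = 2×12 + 11 → B in octave 2
Result = B2


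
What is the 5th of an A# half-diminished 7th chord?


Step by step:
Half-diminished 7th chord = root + minor 3rd + diminished 5th + minor 7th
Seventh chords stack in thirds, so the letter names are A-C-E-G
Root: A#
Minor 3rd above A#: C#
Diminished 5th above A#: E
Minor 7th above A#: G#
The 5th = E
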